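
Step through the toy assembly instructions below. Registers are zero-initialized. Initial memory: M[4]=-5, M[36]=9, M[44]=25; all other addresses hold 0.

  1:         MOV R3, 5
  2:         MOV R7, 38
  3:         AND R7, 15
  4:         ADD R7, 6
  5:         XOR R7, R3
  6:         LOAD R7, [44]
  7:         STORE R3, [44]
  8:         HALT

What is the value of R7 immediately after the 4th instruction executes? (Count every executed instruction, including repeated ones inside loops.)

12

after MOV R3, 5: R3=5
after MOV R7, 38: R7=38
after AND R7, 15: R7=38&15=6
after ADD R7, 6: R7=6+6=12
After step 4: R7 = 12.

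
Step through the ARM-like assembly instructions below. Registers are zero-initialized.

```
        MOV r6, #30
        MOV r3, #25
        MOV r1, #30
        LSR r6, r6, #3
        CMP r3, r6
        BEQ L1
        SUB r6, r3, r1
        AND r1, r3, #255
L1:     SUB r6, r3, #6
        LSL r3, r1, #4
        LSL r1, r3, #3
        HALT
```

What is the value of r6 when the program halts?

MOV r6, #30 → r6=30
MOV r3, #25 → r3=25
MOV r1, #30 → r1=30
LSR r6, r6, #3 → r6=30>>3=3
CMP r3, r6  (cmp 25,3)
BEQ L1: not taken
SUB r6, r3, r1 → r6=25-30=-5
AND r1, r3, #255 → r1=25&255=25
SUB r6, r3, #6 → r6=25-6=19
LSL r3, r1, #4 → r3=25<<4=400
LSL r1, r3, #3 → r1=400<<3=3200
halt.

19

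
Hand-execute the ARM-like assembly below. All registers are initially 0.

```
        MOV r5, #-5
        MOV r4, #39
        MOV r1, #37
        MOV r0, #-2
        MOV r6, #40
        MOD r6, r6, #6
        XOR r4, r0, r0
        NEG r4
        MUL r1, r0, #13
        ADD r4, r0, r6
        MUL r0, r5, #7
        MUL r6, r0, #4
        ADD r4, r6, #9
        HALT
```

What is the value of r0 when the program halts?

after MOV r5, #-5: r5=-5
after MOV r4, #39: r4=39
after MOV r1, #37: r1=37
after MOV r0, #-2: r0=-2
after MOV r6, #40: r6=40
after MOD r6, r6, #6: r6=40%6=4
after XOR r4, r0, r0: r4=(-2)^(-2)=0
after NEG r4: r4=-(0)=0
after MUL r1, r0, #13: r1=(-2)*13=-26
after ADD r4, r0, r6: r4=(-2)+4=2
after MUL r0, r5, #7: r0=(-5)*7=-35
after MUL r6, r0, #4: r6=(-35)*4=-140
after ADD r4, r6, #9: r4=(-140)+9=-131
halt.

-35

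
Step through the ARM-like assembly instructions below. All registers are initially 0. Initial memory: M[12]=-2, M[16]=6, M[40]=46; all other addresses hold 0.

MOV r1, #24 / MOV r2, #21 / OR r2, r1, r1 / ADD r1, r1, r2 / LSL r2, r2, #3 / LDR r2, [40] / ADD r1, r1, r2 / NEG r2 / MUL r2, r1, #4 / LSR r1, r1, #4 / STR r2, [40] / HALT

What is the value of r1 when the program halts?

5

after MOV r1, #24: r1=24
after MOV r2, #21: r2=21
after OR r2, r1, r1: r2=24|24=24
after ADD r1, r1, r2: r1=24+24=48
after LSL r2, r2, #3: r2=24<<3=192
after LDR r2, [40]: r2=M[40]=46
after ADD r1, r1, r2: r1=48+46=94
after NEG r2: r2=-(46)=-46
after MUL r2, r1, #4: r2=94*4=376
after LSR r1, r1, #4: r1=94>>4=5
STR r2, [40] → M[40]=376
halt.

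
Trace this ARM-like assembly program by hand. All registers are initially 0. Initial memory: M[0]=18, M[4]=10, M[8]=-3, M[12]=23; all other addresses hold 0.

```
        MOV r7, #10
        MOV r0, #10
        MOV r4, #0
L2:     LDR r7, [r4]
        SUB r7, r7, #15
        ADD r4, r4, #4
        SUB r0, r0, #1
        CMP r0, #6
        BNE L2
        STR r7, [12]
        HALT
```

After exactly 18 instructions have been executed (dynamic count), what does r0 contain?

8

after MOV r7, #10: r7=10
after MOV r0, #10: r0=10
after MOV r4, #0: r4=0
after LDR r7, [r4]: r7=M[0]=18
after SUB r7, r7, #15: r7=18-15=3
after ADD r4, r4, #4: r4=0+4=4
after SUB r0, r0, #1: r0=10-1=9
CMP r0, #6  (cmp 9,6)
BNE L2: taken
after LDR r7, [r4]: r7=M[4]=10
after SUB r7, r7, #15: r7=10-15=-5
after ADD r4, r4, #4: r4=4+4=8
after SUB r0, r0, #1: r0=9-1=8
CMP r0, #6  (cmp 8,6)
BNE L2: taken
after LDR r7, [r4]: r7=M[8]=-3
after SUB r7, r7, #15: r7=(-3)-15=-18
after ADD r4, r4, #4: r4=8+4=12
After step 18: r0 = 8.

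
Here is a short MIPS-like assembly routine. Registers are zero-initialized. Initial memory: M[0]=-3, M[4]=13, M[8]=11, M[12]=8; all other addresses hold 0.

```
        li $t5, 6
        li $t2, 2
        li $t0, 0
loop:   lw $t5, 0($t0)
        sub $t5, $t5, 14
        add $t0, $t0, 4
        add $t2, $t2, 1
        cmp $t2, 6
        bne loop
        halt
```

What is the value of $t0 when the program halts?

$t5=6
$t2=2
$t0=0
$t5=M[0]=-3
$t5=(-3)-14=-17
$t0=0+4=4
$t2=2+1=3
cmp $t2, 6  (cmp 3,6)
bne loop: taken
$t5=M[4]=13
$t5=13-14=-1
$t0=4+4=8
$t2=3+1=4
cmp $t2, 6  (cmp 4,6)
bne loop: taken
$t5=M[8]=11
$t5=11-14=-3
$t0=8+4=12
$t2=4+1=5
cmp $t2, 6  (cmp 5,6)
bne loop: taken
$t5=M[12]=8
$t5=8-14=-6
$t0=12+4=16
$t2=5+1=6
cmp $t2, 6  (cmp 6,6)
bne loop: not taken
halt.

16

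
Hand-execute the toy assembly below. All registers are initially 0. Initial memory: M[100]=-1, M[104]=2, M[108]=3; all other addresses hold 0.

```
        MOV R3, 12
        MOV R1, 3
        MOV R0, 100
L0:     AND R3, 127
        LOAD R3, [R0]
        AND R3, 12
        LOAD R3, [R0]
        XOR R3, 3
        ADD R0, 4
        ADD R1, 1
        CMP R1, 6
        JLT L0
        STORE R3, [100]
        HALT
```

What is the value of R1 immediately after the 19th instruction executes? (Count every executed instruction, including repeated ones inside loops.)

after MOV R3, 12: R3=12
after MOV R1, 3: R1=3
after MOV R0, 100: R0=100
after AND R3, 127: R3=12&127=12
after LOAD R3, [R0]: R3=M[100]=-1
after AND R3, 12: R3=(-1)&12=12
after LOAD R3, [R0]: R3=M[100]=-1
after XOR R3, 3: R3=(-1)^3=-4
after ADD R0, 4: R0=100+4=104
after ADD R1, 1: R1=3+1=4
CMP R1, 6  (cmp 4,6)
JLT L0: taken
after AND R3, 127: R3=(-4)&127=124
after LOAD R3, [R0]: R3=M[104]=2
after AND R3, 12: R3=2&12=0
after LOAD R3, [R0]: R3=M[104]=2
after XOR R3, 3: R3=2^3=1
after ADD R0, 4: R0=104+4=108
after ADD R1, 1: R1=4+1=5
After step 19: R1 = 5.

5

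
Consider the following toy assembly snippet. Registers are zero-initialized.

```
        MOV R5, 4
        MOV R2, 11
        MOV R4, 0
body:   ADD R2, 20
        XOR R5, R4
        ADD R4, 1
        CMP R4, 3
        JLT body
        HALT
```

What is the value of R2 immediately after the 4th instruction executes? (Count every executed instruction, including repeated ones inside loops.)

MOV R5, 4 → R5=4
MOV R2, 11 → R2=11
MOV R4, 0 → R4=0
ADD R2, 20 → R2=11+20=31
After step 4: R2 = 31.

31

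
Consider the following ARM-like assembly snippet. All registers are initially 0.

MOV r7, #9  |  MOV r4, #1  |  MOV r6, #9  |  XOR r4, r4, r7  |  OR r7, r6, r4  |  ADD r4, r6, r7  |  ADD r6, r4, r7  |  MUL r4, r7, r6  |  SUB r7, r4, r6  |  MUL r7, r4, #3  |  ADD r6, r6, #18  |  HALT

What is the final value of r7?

MOV r7, #9 → r7=9
MOV r4, #1 → r4=1
MOV r6, #9 → r6=9
XOR r4, r4, r7 → r4=1^9=8
OR r7, r6, r4 → r7=9|8=9
ADD r4, r6, r7 → r4=9+9=18
ADD r6, r4, r7 → r6=18+9=27
MUL r4, r7, r6 → r4=9*27=243
SUB r7, r4, r6 → r7=243-27=216
MUL r7, r4, #3 → r7=243*3=729
ADD r6, r6, #18 → r6=27+18=45
halt.

729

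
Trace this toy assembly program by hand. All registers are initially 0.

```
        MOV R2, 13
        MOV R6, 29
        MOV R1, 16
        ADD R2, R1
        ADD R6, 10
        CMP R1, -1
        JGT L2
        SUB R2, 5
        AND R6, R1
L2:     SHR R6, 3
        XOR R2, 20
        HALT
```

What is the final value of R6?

after MOV R2, 13: R2=13
after MOV R6, 29: R6=29
after MOV R1, 16: R1=16
after ADD R2, R1: R2=13+16=29
after ADD R6, 10: R6=29+10=39
CMP R1, -1  (cmp 16,-1)
JGT L2: taken
after SHR R6, 3: R6=39>>3=4
after XOR R2, 20: R2=29^20=9
halt.

4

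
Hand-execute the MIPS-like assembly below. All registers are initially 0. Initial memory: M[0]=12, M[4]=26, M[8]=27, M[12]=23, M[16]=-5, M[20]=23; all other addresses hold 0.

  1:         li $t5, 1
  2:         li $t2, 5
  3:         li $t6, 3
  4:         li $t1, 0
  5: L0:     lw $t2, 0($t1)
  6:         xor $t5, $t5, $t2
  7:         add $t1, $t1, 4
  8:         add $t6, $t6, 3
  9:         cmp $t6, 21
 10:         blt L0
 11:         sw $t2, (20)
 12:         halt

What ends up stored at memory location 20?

23

after li $t5, 1: $t5=1
after li $t2, 5: $t2=5
after li $t6, 3: $t6=3
after li $t1, 0: $t1=0
after lw $t2, 0($t1): $t2=M[0]=12
after xor $t5, $t5, $t2: $t5=1^12=13
after add $t1, $t1, 4: $t1=0+4=4
after add $t6, $t6, 3: $t6=3+3=6
cmp $t6, 21  (cmp 6,21)
blt L0: taken
after lw $t2, 0($t1): $t2=M[4]=26
after xor $t5, $t5, $t2: $t5=13^26=23
after add $t1, $t1, 4: $t1=4+4=8
after add $t6, $t6, 3: $t6=6+3=9
cmp $t6, 21  (cmp 9,21)
blt L0: taken
after lw $t2, 0($t1): $t2=M[8]=27
after xor $t5, $t5, $t2: $t5=23^27=12
after add $t1, $t1, 4: $t1=8+4=12
after add $t6, $t6, 3: $t6=9+3=12
cmp $t6, 21  (cmp 12,21)
blt L0: taken
after lw $t2, 0($t1): $t2=M[12]=23
after xor $t5, $t5, $t2: $t5=12^23=27
after add $t1, $t1, 4: $t1=12+4=16
after add $t6, $t6, 3: $t6=12+3=15
cmp $t6, 21  (cmp 15,21)
blt L0: taken
after lw $t2, 0($t1): $t2=M[16]=-5
after xor $t5, $t5, $t2: $t5=27^(-5)=-32
after add $t1, $t1, 4: $t1=16+4=20
after add $t6, $t6, 3: $t6=15+3=18
cmp $t6, 21  (cmp 18,21)
blt L0: taken
after lw $t2, 0($t1): $t2=M[20]=23
after xor $t5, $t5, $t2: $t5=(-32)^23=-9
after add $t1, $t1, 4: $t1=20+4=24
after add $t6, $t6, 3: $t6=18+3=21
cmp $t6, 21  (cmp 21,21)
blt L0: not taken
sw $t2, (20) → M[20]=23
halt.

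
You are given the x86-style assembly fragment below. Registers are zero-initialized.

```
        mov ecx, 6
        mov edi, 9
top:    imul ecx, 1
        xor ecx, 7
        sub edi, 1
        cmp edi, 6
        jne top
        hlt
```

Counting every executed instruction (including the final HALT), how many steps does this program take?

18

ecx=6
edi=9
ecx=6*1=6
ecx=6^7=1
edi=9-1=8
cmp edi, 6  (cmp 8,6)
jne top: taken
ecx=1*1=1
ecx=1^7=6
edi=8-1=7
cmp edi, 6  (cmp 7,6)
jne top: taken
ecx=6*1=6
ecx=6^7=1
edi=7-1=6
cmp edi, 6  (cmp 6,6)
jne top: not taken
halt.
Total executed instructions: 18.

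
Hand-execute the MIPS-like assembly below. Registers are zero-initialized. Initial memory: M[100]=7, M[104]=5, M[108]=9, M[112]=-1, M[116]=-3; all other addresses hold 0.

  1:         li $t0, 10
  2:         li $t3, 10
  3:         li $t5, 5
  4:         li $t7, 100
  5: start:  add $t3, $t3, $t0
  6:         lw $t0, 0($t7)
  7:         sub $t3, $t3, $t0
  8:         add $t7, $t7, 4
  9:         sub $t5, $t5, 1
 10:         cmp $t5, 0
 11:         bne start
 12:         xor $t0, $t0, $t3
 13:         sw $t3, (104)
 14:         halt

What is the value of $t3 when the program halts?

23

after li $t0, 10: $t0=10
after li $t3, 10: $t3=10
after li $t5, 5: $t5=5
after li $t7, 100: $t7=100
after add $t3, $t3, $t0: $t3=10+10=20
after lw $t0, 0($t7): $t0=M[100]=7
after sub $t3, $t3, $t0: $t3=20-7=13
after add $t7, $t7, 4: $t7=100+4=104
after sub $t5, $t5, 1: $t5=5-1=4
cmp $t5, 0  (cmp 4,0)
bne start: taken
after add $t3, $t3, $t0: $t3=13+7=20
after lw $t0, 0($t7): $t0=M[104]=5
after sub $t3, $t3, $t0: $t3=20-5=15
after add $t7, $t7, 4: $t7=104+4=108
after sub $t5, $t5, 1: $t5=4-1=3
cmp $t5, 0  (cmp 3,0)
bne start: taken
after add $t3, $t3, $t0: $t3=15+5=20
after lw $t0, 0($t7): $t0=M[108]=9
after sub $t3, $t3, $t0: $t3=20-9=11
after add $t7, $t7, 4: $t7=108+4=112
after sub $t5, $t5, 1: $t5=3-1=2
cmp $t5, 0  (cmp 2,0)
bne start: taken
after add $t3, $t3, $t0: $t3=11+9=20
after lw $t0, 0($t7): $t0=M[112]=-1
after sub $t3, $t3, $t0: $t3=20-(-1)=21
after add $t7, $t7, 4: $t7=112+4=116
after sub $t5, $t5, 1: $t5=2-1=1
cmp $t5, 0  (cmp 1,0)
bne start: taken
after add $t3, $t3, $t0: $t3=21+(-1)=20
after lw $t0, 0($t7): $t0=M[116]=-3
after sub $t3, $t3, $t0: $t3=20-(-3)=23
after add $t7, $t7, 4: $t7=116+4=120
after sub $t5, $t5, 1: $t5=1-1=0
cmp $t5, 0  (cmp 0,0)
bne start: not taken
after xor $t0, $t0, $t3: $t0=(-3)^23=-22
sw $t3, (104) → M[104]=23
halt.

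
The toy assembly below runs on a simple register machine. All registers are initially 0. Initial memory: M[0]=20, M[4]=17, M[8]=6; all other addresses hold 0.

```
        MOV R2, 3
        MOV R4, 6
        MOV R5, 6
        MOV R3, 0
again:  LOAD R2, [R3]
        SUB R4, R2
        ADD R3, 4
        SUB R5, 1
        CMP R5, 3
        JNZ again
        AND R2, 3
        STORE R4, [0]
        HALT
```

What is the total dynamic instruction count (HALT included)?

25

after MOV R2, 3: R2=3
after MOV R4, 6: R4=6
after MOV R5, 6: R5=6
after MOV R3, 0: R3=0
after LOAD R2, [R3]: R2=M[0]=20
after SUB R4, R2: R4=6-20=-14
after ADD R3, 4: R3=0+4=4
after SUB R5, 1: R5=6-1=5
CMP R5, 3  (cmp 5,3)
JNZ again: taken
after LOAD R2, [R3]: R2=M[4]=17
after SUB R4, R2: R4=(-14)-17=-31
after ADD R3, 4: R3=4+4=8
after SUB R5, 1: R5=5-1=4
CMP R5, 3  (cmp 4,3)
JNZ again: taken
after LOAD R2, [R3]: R2=M[8]=6
after SUB R4, R2: R4=(-31)-6=-37
after ADD R3, 4: R3=8+4=12
after SUB R5, 1: R5=4-1=3
CMP R5, 3  (cmp 3,3)
JNZ again: not taken
after AND R2, 3: R2=6&3=2
STORE R4, [0] → M[0]=-37
halt.
Total executed instructions: 25.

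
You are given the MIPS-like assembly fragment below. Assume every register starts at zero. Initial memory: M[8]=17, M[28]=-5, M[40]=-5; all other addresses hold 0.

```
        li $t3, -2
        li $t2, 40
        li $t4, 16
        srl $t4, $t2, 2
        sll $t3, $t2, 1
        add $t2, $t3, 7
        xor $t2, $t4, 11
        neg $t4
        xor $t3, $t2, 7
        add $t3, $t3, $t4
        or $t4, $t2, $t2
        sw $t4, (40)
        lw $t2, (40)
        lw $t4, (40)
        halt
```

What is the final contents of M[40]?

$t3=-2
$t2=40
$t4=16
$t4=40>>2=10
$t3=40<<1=80
$t2=80+7=87
$t2=10^11=1
$t4=-(10)=-10
$t3=1^7=6
$t3=6+(-10)=-4
$t4=1|1=1
sw $t4, (40) → M[40]=1
$t2=M[40]=1
$t4=M[40]=1
halt.

1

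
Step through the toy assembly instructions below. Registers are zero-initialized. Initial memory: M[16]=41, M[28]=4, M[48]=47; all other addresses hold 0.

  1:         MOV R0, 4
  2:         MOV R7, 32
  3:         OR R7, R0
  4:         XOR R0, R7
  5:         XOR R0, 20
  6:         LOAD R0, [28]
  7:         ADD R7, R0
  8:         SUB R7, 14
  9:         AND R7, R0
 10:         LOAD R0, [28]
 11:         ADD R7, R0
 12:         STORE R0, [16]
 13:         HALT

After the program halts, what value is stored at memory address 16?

after MOV R0, 4: R0=4
after MOV R7, 32: R7=32
after OR R7, R0: R7=32|4=36
after XOR R0, R7: R0=4^36=32
after XOR R0, 20: R0=32^20=52
after LOAD R0, [28]: R0=M[28]=4
after ADD R7, R0: R7=36+4=40
after SUB R7, 14: R7=40-14=26
after AND R7, R0: R7=26&4=0
after LOAD R0, [28]: R0=M[28]=4
after ADD R7, R0: R7=0+4=4
STORE R0, [16] → M[16]=4
halt.

4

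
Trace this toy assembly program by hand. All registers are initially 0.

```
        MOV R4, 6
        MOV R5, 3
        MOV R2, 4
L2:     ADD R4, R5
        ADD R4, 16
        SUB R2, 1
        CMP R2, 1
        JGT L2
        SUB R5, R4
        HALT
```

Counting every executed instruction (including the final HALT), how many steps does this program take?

20

R4=6
R5=3
R2=4
R4=6+3=9
R4=9+16=25
R2=4-1=3
CMP R2, 1  (cmp 3,1)
JGT L2: taken
R4=25+3=28
R4=28+16=44
R2=3-1=2
CMP R2, 1  (cmp 2,1)
JGT L2: taken
R4=44+3=47
R4=47+16=63
R2=2-1=1
CMP R2, 1  (cmp 1,1)
JGT L2: not taken
R5=3-63=-60
halt.
Total executed instructions: 20.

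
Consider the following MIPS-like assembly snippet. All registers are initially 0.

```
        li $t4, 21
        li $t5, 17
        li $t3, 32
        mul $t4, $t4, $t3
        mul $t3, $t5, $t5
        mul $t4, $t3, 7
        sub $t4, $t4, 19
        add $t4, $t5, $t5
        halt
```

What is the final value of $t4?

after li $t4, 21: $t4=21
after li $t5, 17: $t5=17
after li $t3, 32: $t3=32
after mul $t4, $t4, $t3: $t4=21*32=672
after mul $t3, $t5, $t5: $t3=17*17=289
after mul $t4, $t3, 7: $t4=289*7=2023
after sub $t4, $t4, 19: $t4=2023-19=2004
after add $t4, $t5, $t5: $t4=17+17=34
halt.

34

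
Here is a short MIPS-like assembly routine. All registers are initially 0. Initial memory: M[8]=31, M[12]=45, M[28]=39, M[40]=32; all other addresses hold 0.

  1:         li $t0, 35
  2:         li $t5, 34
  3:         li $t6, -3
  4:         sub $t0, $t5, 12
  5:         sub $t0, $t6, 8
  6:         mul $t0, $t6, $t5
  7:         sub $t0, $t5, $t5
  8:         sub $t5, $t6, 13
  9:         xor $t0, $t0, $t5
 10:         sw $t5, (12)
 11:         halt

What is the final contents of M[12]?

li $t0, 35 → $t0=35
li $t5, 34 → $t5=34
li $t6, -3 → $t6=-3
sub $t0, $t5, 12 → $t0=34-12=22
sub $t0, $t6, 8 → $t0=(-3)-8=-11
mul $t0, $t6, $t5 → $t0=(-3)*34=-102
sub $t0, $t5, $t5 → $t0=34-34=0
sub $t5, $t6, 13 → $t5=(-3)-13=-16
xor $t0, $t0, $t5 → $t0=0^(-16)=-16
sw $t5, (12) → M[12]=-16
halt.

-16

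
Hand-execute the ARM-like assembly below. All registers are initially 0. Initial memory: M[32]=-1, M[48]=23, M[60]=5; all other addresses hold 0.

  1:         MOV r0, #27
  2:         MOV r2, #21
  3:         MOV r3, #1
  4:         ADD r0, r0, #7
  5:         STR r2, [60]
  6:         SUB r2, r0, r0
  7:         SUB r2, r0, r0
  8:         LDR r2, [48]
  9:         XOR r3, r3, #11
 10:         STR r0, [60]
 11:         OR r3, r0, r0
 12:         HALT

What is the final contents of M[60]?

34

r0=27
r2=21
r3=1
r0=27+7=34
STR r2, [60] → M[60]=21
r2=34-34=0
r2=34-34=0
r2=M[48]=23
r3=1^11=10
STR r0, [60] → M[60]=34
r3=34|34=34
halt.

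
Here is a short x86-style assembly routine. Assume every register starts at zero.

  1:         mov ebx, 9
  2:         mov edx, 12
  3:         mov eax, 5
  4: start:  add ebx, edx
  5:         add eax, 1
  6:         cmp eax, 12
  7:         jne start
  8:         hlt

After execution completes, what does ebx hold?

93

ebx=9
edx=12
eax=5
ebx=9+12=21
eax=5+1=6
cmp eax, 12  (cmp 6,12)
jne start: taken
ebx=21+12=33
eax=6+1=7
cmp eax, 12  (cmp 7,12)
jne start: taken
ebx=33+12=45
eax=7+1=8
cmp eax, 12  (cmp 8,12)
jne start: taken
ebx=45+12=57
eax=8+1=9
cmp eax, 12  (cmp 9,12)
jne start: taken
ebx=57+12=69
eax=9+1=10
cmp eax, 12  (cmp 10,12)
jne start: taken
ebx=69+12=81
eax=10+1=11
cmp eax, 12  (cmp 11,12)
jne start: taken
ebx=81+12=93
eax=11+1=12
cmp eax, 12  (cmp 12,12)
jne start: not taken
halt.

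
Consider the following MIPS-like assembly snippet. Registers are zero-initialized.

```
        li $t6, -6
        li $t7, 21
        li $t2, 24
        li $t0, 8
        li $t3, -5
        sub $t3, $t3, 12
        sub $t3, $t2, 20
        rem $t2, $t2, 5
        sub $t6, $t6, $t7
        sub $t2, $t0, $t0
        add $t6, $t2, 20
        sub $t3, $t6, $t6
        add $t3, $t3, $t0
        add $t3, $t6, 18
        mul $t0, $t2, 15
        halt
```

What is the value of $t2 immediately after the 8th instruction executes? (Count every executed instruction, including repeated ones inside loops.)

4

after li $t6, -6: $t6=-6
after li $t7, 21: $t7=21
after li $t2, 24: $t2=24
after li $t0, 8: $t0=8
after li $t3, -5: $t3=-5
after sub $t3, $t3, 12: $t3=(-5)-12=-17
after sub $t3, $t2, 20: $t3=24-20=4
after rem $t2, $t2, 5: $t2=24%5=4
After step 8: $t2 = 4.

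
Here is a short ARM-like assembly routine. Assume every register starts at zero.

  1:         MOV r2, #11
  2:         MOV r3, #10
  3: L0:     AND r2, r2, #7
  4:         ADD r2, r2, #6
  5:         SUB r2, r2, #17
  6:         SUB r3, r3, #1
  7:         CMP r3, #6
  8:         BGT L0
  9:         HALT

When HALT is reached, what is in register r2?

-9

after MOV r2, #11: r2=11
after MOV r3, #10: r3=10
after AND r2, r2, #7: r2=11&7=3
after ADD r2, r2, #6: r2=3+6=9
after SUB r2, r2, #17: r2=9-17=-8
after SUB r3, r3, #1: r3=10-1=9
CMP r3, #6  (cmp 9,6)
BGT L0: taken
after AND r2, r2, #7: r2=(-8)&7=0
after ADD r2, r2, #6: r2=0+6=6
after SUB r2, r2, #17: r2=6-17=-11
after SUB r3, r3, #1: r3=9-1=8
CMP r3, #6  (cmp 8,6)
BGT L0: taken
after AND r2, r2, #7: r2=(-11)&7=5
after ADD r2, r2, #6: r2=5+6=11
after SUB r2, r2, #17: r2=11-17=-6
after SUB r3, r3, #1: r3=8-1=7
CMP r3, #6  (cmp 7,6)
BGT L0: taken
after AND r2, r2, #7: r2=(-6)&7=2
after ADD r2, r2, #6: r2=2+6=8
after SUB r2, r2, #17: r2=8-17=-9
after SUB r3, r3, #1: r3=7-1=6
CMP r3, #6  (cmp 6,6)
BGT L0: not taken
halt.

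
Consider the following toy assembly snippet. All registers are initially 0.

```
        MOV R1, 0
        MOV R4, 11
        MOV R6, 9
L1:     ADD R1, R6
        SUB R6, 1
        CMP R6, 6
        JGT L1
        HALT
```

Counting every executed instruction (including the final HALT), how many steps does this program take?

R1=0
R4=11
R6=9
R1=0+9=9
R6=9-1=8
CMP R6, 6  (cmp 8,6)
JGT L1: taken
R1=9+8=17
R6=8-1=7
CMP R6, 6  (cmp 7,6)
JGT L1: taken
R1=17+7=24
R6=7-1=6
CMP R6, 6  (cmp 6,6)
JGT L1: not taken
halt.
Total executed instructions: 16.

16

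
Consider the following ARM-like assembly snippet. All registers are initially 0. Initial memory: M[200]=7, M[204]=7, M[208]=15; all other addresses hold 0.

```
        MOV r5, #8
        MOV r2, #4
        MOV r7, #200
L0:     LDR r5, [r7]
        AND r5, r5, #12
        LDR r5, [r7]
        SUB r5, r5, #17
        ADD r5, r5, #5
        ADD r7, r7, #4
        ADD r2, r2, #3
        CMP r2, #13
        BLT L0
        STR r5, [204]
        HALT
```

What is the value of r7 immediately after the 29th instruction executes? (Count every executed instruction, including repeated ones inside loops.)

212

MOV r5, #8 → r5=8
MOV r2, #4 → r2=4
MOV r7, #200 → r7=200
LDR r5, [r7] → r5=M[200]=7
AND r5, r5, #12 → r5=7&12=4
LDR r5, [r7] → r5=M[200]=7
SUB r5, r5, #17 → r5=7-17=-10
ADD r5, r5, #5 → r5=(-10)+5=-5
ADD r7, r7, #4 → r7=200+4=204
ADD r2, r2, #3 → r2=4+3=7
CMP r2, #13  (cmp 7,13)
BLT L0: taken
LDR r5, [r7] → r5=M[204]=7
AND r5, r5, #12 → r5=7&12=4
LDR r5, [r7] → r5=M[204]=7
SUB r5, r5, #17 → r5=7-17=-10
ADD r5, r5, #5 → r5=(-10)+5=-5
ADD r7, r7, #4 → r7=204+4=208
ADD r2, r2, #3 → r2=7+3=10
CMP r2, #13  (cmp 10,13)
BLT L0: taken
LDR r5, [r7] → r5=M[208]=15
AND r5, r5, #12 → r5=15&12=12
LDR r5, [r7] → r5=M[208]=15
SUB r5, r5, #17 → r5=15-17=-2
ADD r5, r5, #5 → r5=(-2)+5=3
ADD r7, r7, #4 → r7=208+4=212
ADD r2, r2, #3 → r2=10+3=13
CMP r2, #13  (cmp 13,13)
After step 29: r7 = 212.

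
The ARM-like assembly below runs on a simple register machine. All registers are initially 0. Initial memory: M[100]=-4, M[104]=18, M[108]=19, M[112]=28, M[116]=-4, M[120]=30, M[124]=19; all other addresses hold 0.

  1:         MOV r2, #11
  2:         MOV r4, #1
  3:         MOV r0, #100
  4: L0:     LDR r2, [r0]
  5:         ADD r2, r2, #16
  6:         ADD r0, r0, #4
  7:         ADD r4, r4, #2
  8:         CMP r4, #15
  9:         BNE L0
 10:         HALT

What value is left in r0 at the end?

128

MOV r2, #11 → r2=11
MOV r4, #1 → r4=1
MOV r0, #100 → r0=100
LDR r2, [r0] → r2=M[100]=-4
ADD r2, r2, #16 → r2=(-4)+16=12
ADD r0, r0, #4 → r0=100+4=104
ADD r4, r4, #2 → r4=1+2=3
CMP r4, #15  (cmp 3,15)
BNE L0: taken
LDR r2, [r0] → r2=M[104]=18
ADD r2, r2, #16 → r2=18+16=34
ADD r0, r0, #4 → r0=104+4=108
ADD r4, r4, #2 → r4=3+2=5
CMP r4, #15  (cmp 5,15)
BNE L0: taken
LDR r2, [r0] → r2=M[108]=19
ADD r2, r2, #16 → r2=19+16=35
ADD r0, r0, #4 → r0=108+4=112
ADD r4, r4, #2 → r4=5+2=7
CMP r4, #15  (cmp 7,15)
BNE L0: taken
LDR r2, [r0] → r2=M[112]=28
ADD r2, r2, #16 → r2=28+16=44
ADD r0, r0, #4 → r0=112+4=116
ADD r4, r4, #2 → r4=7+2=9
CMP r4, #15  (cmp 9,15)
BNE L0: taken
LDR r2, [r0] → r2=M[116]=-4
ADD r2, r2, #16 → r2=(-4)+16=12
ADD r0, r0, #4 → r0=116+4=120
ADD r4, r4, #2 → r4=9+2=11
CMP r4, #15  (cmp 11,15)
BNE L0: taken
LDR r2, [r0] → r2=M[120]=30
ADD r2, r2, #16 → r2=30+16=46
ADD r0, r0, #4 → r0=120+4=124
ADD r4, r4, #2 → r4=11+2=13
CMP r4, #15  (cmp 13,15)
BNE L0: taken
LDR r2, [r0] → r2=M[124]=19
ADD r2, r2, #16 → r2=19+16=35
ADD r0, r0, #4 → r0=124+4=128
ADD r4, r4, #2 → r4=13+2=15
CMP r4, #15  (cmp 15,15)
BNE L0: not taken
halt.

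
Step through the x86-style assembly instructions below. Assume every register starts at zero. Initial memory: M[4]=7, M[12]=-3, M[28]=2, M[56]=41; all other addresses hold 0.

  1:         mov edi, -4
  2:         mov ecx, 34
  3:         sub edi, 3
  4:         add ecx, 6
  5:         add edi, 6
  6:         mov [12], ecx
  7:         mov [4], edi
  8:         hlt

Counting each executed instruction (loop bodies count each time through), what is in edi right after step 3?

after mov edi, -4: edi=-4
after mov ecx, 34: ecx=34
after sub edi, 3: edi=(-4)-3=-7
After step 3: edi = -7.

-7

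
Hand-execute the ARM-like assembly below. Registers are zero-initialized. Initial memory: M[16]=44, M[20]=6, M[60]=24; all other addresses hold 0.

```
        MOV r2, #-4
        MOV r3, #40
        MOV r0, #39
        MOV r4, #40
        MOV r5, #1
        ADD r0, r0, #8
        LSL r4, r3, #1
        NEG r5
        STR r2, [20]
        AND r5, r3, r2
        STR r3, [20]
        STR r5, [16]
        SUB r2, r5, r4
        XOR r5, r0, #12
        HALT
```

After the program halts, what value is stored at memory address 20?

r2=-4
r3=40
r0=39
r4=40
r5=1
r0=39+8=47
r4=40<<1=80
r5=-(1)=-1
STR r2, [20] → M[20]=-4
r5=40&(-4)=40
STR r3, [20] → M[20]=40
STR r5, [16] → M[16]=40
r2=40-80=-40
r5=47^12=35
halt.

40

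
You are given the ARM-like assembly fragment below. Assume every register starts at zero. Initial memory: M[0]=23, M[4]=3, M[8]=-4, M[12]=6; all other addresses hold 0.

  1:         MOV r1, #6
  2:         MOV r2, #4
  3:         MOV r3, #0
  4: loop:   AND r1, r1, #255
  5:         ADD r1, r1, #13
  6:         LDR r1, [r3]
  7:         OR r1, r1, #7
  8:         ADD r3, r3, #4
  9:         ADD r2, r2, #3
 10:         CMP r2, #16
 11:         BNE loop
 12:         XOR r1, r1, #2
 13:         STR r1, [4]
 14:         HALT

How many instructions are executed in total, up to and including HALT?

r1=6
r2=4
r3=0
r1=6&255=6
r1=6+13=19
r1=M[0]=23
r1=23|7=23
r3=0+4=4
r2=4+3=7
CMP r2, #16  (cmp 7,16)
BNE loop: taken
r1=23&255=23
r1=23+13=36
r1=M[4]=3
r1=3|7=7
r3=4+4=8
r2=7+3=10
CMP r2, #16  (cmp 10,16)
BNE loop: taken
r1=7&255=7
r1=7+13=20
r1=M[8]=-4
r1=(-4)|7=-1
r3=8+4=12
r2=10+3=13
CMP r2, #16  (cmp 13,16)
BNE loop: taken
r1=(-1)&255=255
r1=255+13=268
r1=M[12]=6
r1=6|7=7
r3=12+4=16
r2=13+3=16
CMP r2, #16  (cmp 16,16)
BNE loop: not taken
r1=7^2=5
STR r1, [4] → M[4]=5
halt.
Total executed instructions: 38.

38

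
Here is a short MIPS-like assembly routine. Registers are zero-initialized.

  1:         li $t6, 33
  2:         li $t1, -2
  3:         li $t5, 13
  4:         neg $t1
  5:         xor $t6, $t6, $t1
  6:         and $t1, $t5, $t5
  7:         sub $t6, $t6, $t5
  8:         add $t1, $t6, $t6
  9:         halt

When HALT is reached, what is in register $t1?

$t6=33
$t1=-2
$t5=13
$t1=-(-2)=2
$t6=33^2=35
$t1=13&13=13
$t6=35-13=22
$t1=22+22=44
halt.

44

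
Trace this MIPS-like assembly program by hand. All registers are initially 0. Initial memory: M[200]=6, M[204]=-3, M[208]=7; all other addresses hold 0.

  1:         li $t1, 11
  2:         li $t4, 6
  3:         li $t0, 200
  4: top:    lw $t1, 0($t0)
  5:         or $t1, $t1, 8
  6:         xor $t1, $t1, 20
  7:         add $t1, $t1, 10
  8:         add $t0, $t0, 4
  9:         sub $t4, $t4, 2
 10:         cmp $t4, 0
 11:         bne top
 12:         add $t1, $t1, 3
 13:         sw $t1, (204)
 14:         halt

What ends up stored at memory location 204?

40

after li $t1, 11: $t1=11
after li $t4, 6: $t4=6
after li $t0, 200: $t0=200
after lw $t1, 0($t0): $t1=M[200]=6
after or $t1, $t1, 8: $t1=6|8=14
after xor $t1, $t1, 20: $t1=14^20=26
after add $t1, $t1, 10: $t1=26+10=36
after add $t0, $t0, 4: $t0=200+4=204
after sub $t4, $t4, 2: $t4=6-2=4
cmp $t4, 0  (cmp 4,0)
bne top: taken
after lw $t1, 0($t0): $t1=M[204]=-3
after or $t1, $t1, 8: $t1=(-3)|8=-3
after xor $t1, $t1, 20: $t1=(-3)^20=-23
after add $t1, $t1, 10: $t1=(-23)+10=-13
after add $t0, $t0, 4: $t0=204+4=208
after sub $t4, $t4, 2: $t4=4-2=2
cmp $t4, 0  (cmp 2,0)
bne top: taken
after lw $t1, 0($t0): $t1=M[208]=7
after or $t1, $t1, 8: $t1=7|8=15
after xor $t1, $t1, 20: $t1=15^20=27
after add $t1, $t1, 10: $t1=27+10=37
after add $t0, $t0, 4: $t0=208+4=212
after sub $t4, $t4, 2: $t4=2-2=0
cmp $t4, 0  (cmp 0,0)
bne top: not taken
after add $t1, $t1, 3: $t1=37+3=40
sw $t1, (204) → M[204]=40
halt.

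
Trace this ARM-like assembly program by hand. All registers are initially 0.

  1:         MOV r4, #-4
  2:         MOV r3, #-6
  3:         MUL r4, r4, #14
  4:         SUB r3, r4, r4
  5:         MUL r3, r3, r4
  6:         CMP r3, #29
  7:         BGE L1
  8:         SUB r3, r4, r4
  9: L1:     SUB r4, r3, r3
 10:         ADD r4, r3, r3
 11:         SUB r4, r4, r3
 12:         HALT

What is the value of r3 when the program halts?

0

r4=-4
r3=-6
r4=(-4)*14=-56
r3=(-56)-(-56)=0
r3=0*(-56)=0
CMP r3, #29  (cmp 0,29)
BGE L1: not taken
r3=(-56)-(-56)=0
r4=0-0=0
r4=0+0=0
r4=0-0=0
halt.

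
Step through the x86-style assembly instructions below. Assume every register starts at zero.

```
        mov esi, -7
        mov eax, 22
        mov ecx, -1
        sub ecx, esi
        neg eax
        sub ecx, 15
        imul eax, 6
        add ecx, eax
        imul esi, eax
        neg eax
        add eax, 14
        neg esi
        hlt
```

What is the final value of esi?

-924

after mov esi, -7: esi=-7
after mov eax, 22: eax=22
after mov ecx, -1: ecx=-1
after sub ecx, esi: ecx=(-1)-(-7)=6
after neg eax: eax=-(22)=-22
after sub ecx, 15: ecx=6-15=-9
after imul eax, 6: eax=(-22)*6=-132
after add ecx, eax: ecx=(-9)+(-132)=-141
after imul esi, eax: esi=(-7)*(-132)=924
after neg eax: eax=-(-132)=132
after add eax, 14: eax=132+14=146
after neg esi: esi=-(924)=-924
halt.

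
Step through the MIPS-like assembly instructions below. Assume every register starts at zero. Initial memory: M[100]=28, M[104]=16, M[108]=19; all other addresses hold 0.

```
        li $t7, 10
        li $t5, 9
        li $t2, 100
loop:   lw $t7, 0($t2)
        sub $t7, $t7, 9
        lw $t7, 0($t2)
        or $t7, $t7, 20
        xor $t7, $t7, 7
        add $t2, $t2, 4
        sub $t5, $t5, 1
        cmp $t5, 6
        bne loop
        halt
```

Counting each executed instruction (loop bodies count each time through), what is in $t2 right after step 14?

$t7=10
$t5=9
$t2=100
$t7=M[100]=28
$t7=28-9=19
$t7=M[100]=28
$t7=28|20=28
$t7=28^7=27
$t2=100+4=104
$t5=9-1=8
cmp $t5, 6  (cmp 8,6)
bne loop: taken
$t7=M[104]=16
$t7=16-9=7
After step 14: $t2 = 104.

104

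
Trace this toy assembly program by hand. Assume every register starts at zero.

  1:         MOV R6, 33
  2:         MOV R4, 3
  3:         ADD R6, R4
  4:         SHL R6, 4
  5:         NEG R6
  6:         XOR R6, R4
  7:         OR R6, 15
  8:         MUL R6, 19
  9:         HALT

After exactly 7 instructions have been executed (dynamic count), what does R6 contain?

MOV R6, 33 → R6=33
MOV R4, 3 → R4=3
ADD R6, R4 → R6=33+3=36
SHL R6, 4 → R6=36<<4=576
NEG R6 → R6=-(576)=-576
XOR R6, R4 → R6=(-576)^3=-573
OR R6, 15 → R6=(-573)|15=-561
After step 7: R6 = -561.

-561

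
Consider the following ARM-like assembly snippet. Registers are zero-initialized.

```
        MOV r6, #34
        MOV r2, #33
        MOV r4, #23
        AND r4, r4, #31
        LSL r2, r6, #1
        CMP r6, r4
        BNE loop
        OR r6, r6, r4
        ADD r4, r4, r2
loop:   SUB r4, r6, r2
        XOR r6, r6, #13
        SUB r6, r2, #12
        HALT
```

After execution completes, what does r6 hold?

MOV r6, #34 → r6=34
MOV r2, #33 → r2=33
MOV r4, #23 → r4=23
AND r4, r4, #31 → r4=23&31=23
LSL r2, r6, #1 → r2=34<<1=68
CMP r6, r4  (cmp 34,23)
BNE loop: taken
SUB r4, r6, r2 → r4=34-68=-34
XOR r6, r6, #13 → r6=34^13=47
SUB r6, r2, #12 → r6=68-12=56
halt.

56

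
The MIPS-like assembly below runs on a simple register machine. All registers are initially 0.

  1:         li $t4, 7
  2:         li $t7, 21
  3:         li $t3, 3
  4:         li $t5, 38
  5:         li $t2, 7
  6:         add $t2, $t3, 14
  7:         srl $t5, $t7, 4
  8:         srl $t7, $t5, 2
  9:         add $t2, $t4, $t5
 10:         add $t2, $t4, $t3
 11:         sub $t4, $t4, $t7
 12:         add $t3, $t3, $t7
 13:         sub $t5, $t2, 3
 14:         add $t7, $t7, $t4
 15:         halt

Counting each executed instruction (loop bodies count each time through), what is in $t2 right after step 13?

10

$t4=7
$t7=21
$t3=3
$t5=38
$t2=7
$t2=3+14=17
$t5=21>>4=1
$t7=1>>2=0
$t2=7+1=8
$t2=7+3=10
$t4=7-0=7
$t3=3+0=3
$t5=10-3=7
After step 13: $t2 = 10.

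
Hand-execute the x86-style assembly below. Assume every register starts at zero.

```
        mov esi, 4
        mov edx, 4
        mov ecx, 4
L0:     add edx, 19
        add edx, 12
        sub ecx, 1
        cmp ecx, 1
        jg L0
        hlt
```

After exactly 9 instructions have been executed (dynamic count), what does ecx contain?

mov esi, 4 → esi=4
mov edx, 4 → edx=4
mov ecx, 4 → ecx=4
add edx, 19 → edx=4+19=23
add edx, 12 → edx=23+12=35
sub ecx, 1 → ecx=4-1=3
cmp ecx, 1  (cmp 3,1)
jg L0: taken
add edx, 19 → edx=35+19=54
After step 9: ecx = 3.

3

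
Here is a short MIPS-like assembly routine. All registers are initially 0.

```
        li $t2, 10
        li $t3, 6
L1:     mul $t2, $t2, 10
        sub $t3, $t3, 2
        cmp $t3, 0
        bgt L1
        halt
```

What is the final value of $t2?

10000

$t2=10
$t3=6
$t2=10*10=100
$t3=6-2=4
cmp $t3, 0  (cmp 4,0)
bgt L1: taken
$t2=100*10=1000
$t3=4-2=2
cmp $t3, 0  (cmp 2,0)
bgt L1: taken
$t2=1000*10=10000
$t3=2-2=0
cmp $t3, 0  (cmp 0,0)
bgt L1: not taken
halt.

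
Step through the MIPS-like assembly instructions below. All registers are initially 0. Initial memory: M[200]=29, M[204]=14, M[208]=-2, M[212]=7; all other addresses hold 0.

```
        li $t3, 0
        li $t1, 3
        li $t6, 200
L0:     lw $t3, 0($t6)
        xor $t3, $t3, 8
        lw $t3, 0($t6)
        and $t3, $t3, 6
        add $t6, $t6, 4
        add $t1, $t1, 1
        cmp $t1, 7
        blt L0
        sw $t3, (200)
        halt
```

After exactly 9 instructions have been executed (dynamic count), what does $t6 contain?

204

li $t3, 0 → $t3=0
li $t1, 3 → $t1=3
li $t6, 200 → $t6=200
lw $t3, 0($t6) → $t3=M[200]=29
xor $t3, $t3, 8 → $t3=29^8=21
lw $t3, 0($t6) → $t3=M[200]=29
and $t3, $t3, 6 → $t3=29&6=4
add $t6, $t6, 4 → $t6=200+4=204
add $t1, $t1, 1 → $t1=3+1=4
After step 9: $t6 = 204.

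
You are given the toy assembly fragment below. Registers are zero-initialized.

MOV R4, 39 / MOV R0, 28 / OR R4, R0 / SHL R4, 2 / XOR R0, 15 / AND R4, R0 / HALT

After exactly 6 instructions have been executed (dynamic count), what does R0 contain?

19

MOV R4, 39 → R4=39
MOV R0, 28 → R0=28
OR R4, R0 → R4=39|28=63
SHL R4, 2 → R4=63<<2=252
XOR R0, 15 → R0=28^15=19
AND R4, R0 → R4=252&19=16
After step 6: R0 = 19.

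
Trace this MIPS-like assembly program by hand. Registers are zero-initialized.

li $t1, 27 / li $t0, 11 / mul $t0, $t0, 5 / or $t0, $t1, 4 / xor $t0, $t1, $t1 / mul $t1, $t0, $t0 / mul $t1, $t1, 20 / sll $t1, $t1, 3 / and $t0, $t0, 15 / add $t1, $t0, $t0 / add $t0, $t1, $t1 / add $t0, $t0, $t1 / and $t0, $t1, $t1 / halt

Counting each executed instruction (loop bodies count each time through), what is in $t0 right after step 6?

0

$t1=27
$t0=11
$t0=11*5=55
$t0=27|4=31
$t0=27^27=0
$t1=0*0=0
After step 6: $t0 = 0.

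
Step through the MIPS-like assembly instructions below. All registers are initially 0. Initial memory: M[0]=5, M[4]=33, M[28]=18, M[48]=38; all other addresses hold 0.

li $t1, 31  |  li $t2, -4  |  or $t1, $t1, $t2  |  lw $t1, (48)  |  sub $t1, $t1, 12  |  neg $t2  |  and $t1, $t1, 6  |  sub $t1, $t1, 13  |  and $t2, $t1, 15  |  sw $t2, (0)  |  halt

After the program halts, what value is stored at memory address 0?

after li $t1, 31: $t1=31
after li $t2, -4: $t2=-4
after or $t1, $t1, $t2: $t1=31|(-4)=-1
after lw $t1, (48): $t1=M[48]=38
after sub $t1, $t1, 12: $t1=38-12=26
after neg $t2: $t2=-(-4)=4
after and $t1, $t1, 6: $t1=26&6=2
after sub $t1, $t1, 13: $t1=2-13=-11
after and $t2, $t1, 15: $t2=(-11)&15=5
sw $t2, (0) → M[0]=5
halt.

5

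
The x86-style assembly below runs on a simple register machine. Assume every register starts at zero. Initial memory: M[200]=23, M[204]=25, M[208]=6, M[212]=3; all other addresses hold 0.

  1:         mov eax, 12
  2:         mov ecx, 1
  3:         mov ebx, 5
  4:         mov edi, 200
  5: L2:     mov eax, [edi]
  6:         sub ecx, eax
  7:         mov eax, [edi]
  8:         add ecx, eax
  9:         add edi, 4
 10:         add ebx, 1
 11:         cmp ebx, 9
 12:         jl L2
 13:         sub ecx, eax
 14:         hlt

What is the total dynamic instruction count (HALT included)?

38

mov eax, 12 → eax=12
mov ecx, 1 → ecx=1
mov ebx, 5 → ebx=5
mov edi, 200 → edi=200
mov eax, [edi] → eax=M[200]=23
sub ecx, eax → ecx=1-23=-22
mov eax, [edi] → eax=M[200]=23
add ecx, eax → ecx=(-22)+23=1
add edi, 4 → edi=200+4=204
add ebx, 1 → ebx=5+1=6
cmp ebx, 9  (cmp 6,9)
jl L2: taken
mov eax, [edi] → eax=M[204]=25
sub ecx, eax → ecx=1-25=-24
mov eax, [edi] → eax=M[204]=25
add ecx, eax → ecx=(-24)+25=1
add edi, 4 → edi=204+4=208
add ebx, 1 → ebx=6+1=7
cmp ebx, 9  (cmp 7,9)
jl L2: taken
mov eax, [edi] → eax=M[208]=6
sub ecx, eax → ecx=1-6=-5
mov eax, [edi] → eax=M[208]=6
add ecx, eax → ecx=(-5)+6=1
add edi, 4 → edi=208+4=212
add ebx, 1 → ebx=7+1=8
cmp ebx, 9  (cmp 8,9)
jl L2: taken
mov eax, [edi] → eax=M[212]=3
sub ecx, eax → ecx=1-3=-2
mov eax, [edi] → eax=M[212]=3
add ecx, eax → ecx=(-2)+3=1
add edi, 4 → edi=212+4=216
add ebx, 1 → ebx=8+1=9
cmp ebx, 9  (cmp 9,9)
jl L2: not taken
sub ecx, eax → ecx=1-3=-2
halt.
Total executed instructions: 38.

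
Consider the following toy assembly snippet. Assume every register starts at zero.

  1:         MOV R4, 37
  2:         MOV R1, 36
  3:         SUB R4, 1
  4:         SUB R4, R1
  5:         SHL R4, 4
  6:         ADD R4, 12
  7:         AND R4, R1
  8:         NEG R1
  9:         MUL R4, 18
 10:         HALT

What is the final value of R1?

-36

MOV R4, 37 → R4=37
MOV R1, 36 → R1=36
SUB R4, 1 → R4=37-1=36
SUB R4, R1 → R4=36-36=0
SHL R4, 4 → R4=0<<4=0
ADD R4, 12 → R4=0+12=12
AND R4, R1 → R4=12&36=4
NEG R1 → R1=-(36)=-36
MUL R4, 18 → R4=4*18=72
halt.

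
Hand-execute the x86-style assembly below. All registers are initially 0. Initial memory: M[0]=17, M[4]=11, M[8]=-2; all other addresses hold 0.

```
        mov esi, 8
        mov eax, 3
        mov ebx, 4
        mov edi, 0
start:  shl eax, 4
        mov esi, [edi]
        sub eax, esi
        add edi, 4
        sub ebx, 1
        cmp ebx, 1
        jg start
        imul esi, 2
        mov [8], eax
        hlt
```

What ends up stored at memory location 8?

esi=8
eax=3
ebx=4
edi=0
eax=3<<4=48
esi=M[0]=17
eax=48-17=31
edi=0+4=4
ebx=4-1=3
cmp ebx, 1  (cmp 3,1)
jg start: taken
eax=31<<4=496
esi=M[4]=11
eax=496-11=485
edi=4+4=8
ebx=3-1=2
cmp ebx, 1  (cmp 2,1)
jg start: taken
eax=485<<4=7760
esi=M[8]=-2
eax=7760-(-2)=7762
edi=8+4=12
ebx=2-1=1
cmp ebx, 1  (cmp 1,1)
jg start: not taken
esi=(-2)*2=-4
mov [8], eax → M[8]=7762
halt.

7762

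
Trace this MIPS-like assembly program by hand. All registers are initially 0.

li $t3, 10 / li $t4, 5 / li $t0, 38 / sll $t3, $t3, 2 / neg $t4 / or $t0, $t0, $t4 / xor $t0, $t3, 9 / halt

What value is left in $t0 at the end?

33

li $t3, 10 → $t3=10
li $t4, 5 → $t4=5
li $t0, 38 → $t0=38
sll $t3, $t3, 2 → $t3=10<<2=40
neg $t4 → $t4=-(5)=-5
or $t0, $t0, $t4 → $t0=38|(-5)=-1
xor $t0, $t3, 9 → $t0=40^9=33
halt.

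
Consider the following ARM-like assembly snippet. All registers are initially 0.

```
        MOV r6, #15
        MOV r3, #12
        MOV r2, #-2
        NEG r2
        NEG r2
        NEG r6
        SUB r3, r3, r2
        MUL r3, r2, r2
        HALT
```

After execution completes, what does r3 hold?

4

r6=15
r3=12
r2=-2
r2=-(-2)=2
r2=-(2)=-2
r6=-(15)=-15
r3=12-(-2)=14
r3=(-2)*(-2)=4
halt.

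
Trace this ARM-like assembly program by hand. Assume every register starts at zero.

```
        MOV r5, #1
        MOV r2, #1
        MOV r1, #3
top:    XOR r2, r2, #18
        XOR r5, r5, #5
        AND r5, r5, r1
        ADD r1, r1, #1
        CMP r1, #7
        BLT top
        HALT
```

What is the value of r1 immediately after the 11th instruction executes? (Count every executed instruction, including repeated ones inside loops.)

r5=1
r2=1
r1=3
r2=1^18=19
r5=1^5=4
r5=4&3=0
r1=3+1=4
CMP r1, #7  (cmp 4,7)
BLT top: taken
r2=19^18=1
r5=0^5=5
After step 11: r1 = 4.

4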